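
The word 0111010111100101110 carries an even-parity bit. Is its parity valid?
Sum of all bits: 0+1+1+1+0+1+0+1+1+1+1+0+0+1+0+1+1+1+0 = 12; 12 mod 2 = 0. Result is 0 → valid parity.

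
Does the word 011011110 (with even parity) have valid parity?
Sum of all bits: 0+1+1+0+1+1+1+1+0 = 6; 6 mod 2 = 0. Result is 0 → valid parity.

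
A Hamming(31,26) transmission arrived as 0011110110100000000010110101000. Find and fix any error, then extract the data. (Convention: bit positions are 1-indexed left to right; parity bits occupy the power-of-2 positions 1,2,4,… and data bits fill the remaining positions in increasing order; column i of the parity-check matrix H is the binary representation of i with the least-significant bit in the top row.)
Syndrome s = H · r^T (mod 2), r = 0011110110100000000010110101000:
  s[0] = (1010101010101010101010101010101)·(0011110110100000000010110101000) mod 2 = 0+0+1+0+1+0+0+0+1+0+1+0+0+0+0+0+0+0+0+0+1+0+1+0+0+0+0+0+0+0+0 mod 2 = 0
  s[1] = (0110011001100110011001100110011)·(0011110110100000000010110101000) mod 2 = 0+0+1+0+0+1+0+0+0+0+1+0+0+0+0+0+0+0+0+0+0+0+1+0+0+1+0+0+0+0+0 mod 2 = 1
  s[2] = (0001111000011110000111100001111)·(0011110110100000000010110101000) mod 2 = 0+0+0+1+1+1+0+0+0+0+0+0+0+0+0+0+0+0+0+0+1+0+1+0+0+0+0+1+0+0+0 mod 2 = 0
  s[3] = (0000000111111110000000011111111)·(0011110110100000000010110101000) mod 2 = 0+0+0+0+0+0+0+1+1+0+1+0+0+0+0+0+0+0+0+0+0+0+0+1+0+1+0+1+0+0+0 mod 2 = 0
  s[4] = (0000000000000001111111111111111)·(0011110110100000000010110101000) mod 2 = 0+0+0+0+0+0+0+0+0+0+0+0+0+0+0+0+0+0+0+0+1+0+1+1+0+1+0+1+0+0+0 mod 2 = 1
Syndrome = 01001
Column 18 of H equals this syndrome → error at bit 18 (1-indexed).
Flip bit 18: 0011110110100000000010110101000 → 0011110110100000010010110101000
Extract data bits at positions {3,5,6,7,9,10,11,12,13,14,15,17,18,19,20,21,22,23,24,25,26,27,28,29,30,31}: 11101010000010010110101000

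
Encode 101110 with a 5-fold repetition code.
Repeat each bit 5× and concatenate:
1→11111  0→00000  1→11111  1→11111  1→11111  0→00000
Codeword = 111110000011111111111111100000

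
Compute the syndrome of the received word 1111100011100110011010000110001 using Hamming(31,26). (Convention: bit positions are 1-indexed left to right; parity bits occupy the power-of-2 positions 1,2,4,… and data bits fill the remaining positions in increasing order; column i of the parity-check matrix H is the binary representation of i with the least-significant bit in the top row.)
Syndrome s = H · r^T (mod 2), r = 1111100011100110011010000110001:
  s[0] = (1010101010101010101010101010101)·(1111100011100110011010000110001) mod 2 = 1+0+1+0+1+0+0+0+1+0+1+0+0+0+1+0+0+0+1+0+1+0+0+0+0+0+1+0+0+0+1 mod 2 = 0
  s[1] = (0110011001100110011001100110011)·(1111100011100110011010000110001) mod 2 = 0+1+1+0+0+0+0+0+0+1+1+0+0+1+1+0+0+1+1+0+0+0+0+0+0+1+1+0+0+0+1 mod 2 = 1
  s[2] = (0001111000011110000111100001111)·(1111100011100110011010000110001) mod 2 = 0+0+0+1+1+0+0+0+0+0+0+0+0+1+1+0+0+0+0+0+1+0+0+0+0+0+0+0+0+0+1 mod 2 = 0
  s[3] = (0000000111111110000000011111111)·(1111100011100110011010000110001) mod 2 = 0+0+0+0+0+0+0+0+1+1+1+0+0+1+1+0+0+0+0+0+0+0+0+0+0+1+1+0+0+0+1 mod 2 = 0
  s[4] = (0000000000000001111111111111111)·(1111100011100110011010000110001) mod 2 = 0+0+0+0+0+0+0+0+0+0+0+0+0+0+0+0+0+1+1+0+1+0+0+0+0+1+1+0+0+0+1 mod 2 = 0
Syndrome = 01000
Non-zero syndrome: error at position 2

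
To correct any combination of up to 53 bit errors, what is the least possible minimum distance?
Correcting t errors requires d_min ≥ 2t + 1 = 2·53 + 1 = 107.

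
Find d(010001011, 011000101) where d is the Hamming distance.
XOR = 001001110, count of 1s = 4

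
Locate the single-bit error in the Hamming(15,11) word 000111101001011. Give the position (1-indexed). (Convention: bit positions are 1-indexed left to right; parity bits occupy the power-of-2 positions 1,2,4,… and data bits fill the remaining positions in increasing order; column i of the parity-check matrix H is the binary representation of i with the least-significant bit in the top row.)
Syndrome s = H · r^T (mod 2), r = 000111101001011:
  s[0] = (101010101010101)·(000111101001011) mod 2 = 0+0+0+0+1+0+1+0+1+0+0+0+0+0+1 mod 2 = 0
  s[1] = (011001100110011)·(000111101001011) mod 2 = 0+0+0+0+0+1+1+0+0+0+0+0+0+1+1 mod 2 = 0
  s[2] = (000111100001111)·(000111101001011) mod 2 = 0+0+0+1+1+1+1+0+0+0+0+1+0+1+1 mod 2 = 1
  s[3] = (000000011111111)·(000111101001011) mod 2 = 0+0+0+0+0+0+0+0+1+0+0+1+0+1+1 mod 2 = 0
Syndrome = 0010
Column i of H is the binary representation of i, so the syndrome is the binary index of the flipped bit.
Read s = 0010 with s[0] as LSB: 0·2^0 + 0·2^1 + 1·2^2 + 0·2^3 = 4.
Error is at bit position 4.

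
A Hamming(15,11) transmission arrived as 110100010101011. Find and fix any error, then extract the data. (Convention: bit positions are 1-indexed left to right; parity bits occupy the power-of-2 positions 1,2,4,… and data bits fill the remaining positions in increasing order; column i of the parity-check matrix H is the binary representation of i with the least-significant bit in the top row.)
Syndrome s = H · r^T (mod 2), r = 110100010101011:
  s[0] = (101010101010101)·(110100010101011) mod 2 = 1+0+0+0+0+0+0+0+0+0+0+0+0+0+1 mod 2 = 0
  s[1] = (011001100110011)·(110100010101011) mod 2 = 0+1+0+0+0+0+0+0+0+1+0+0+0+1+1 mod 2 = 0
  s[2] = (000111100001111)·(110100010101011) mod 2 = 0+0+0+1+0+0+0+0+0+0+0+1+0+1+1 mod 2 = 0
  s[3] = (000000011111111)·(110100010101011) mod 2 = 0+0+0+0+0+0+0+1+0+1+0+1+0+1+1 mod 2 = 1
Syndrome = 0001
Column 8 of H equals this syndrome → error at bit 8 (1-indexed).
Flip bit 8: 110100010101011 → 110100000101011
Extract data bits at positions {3,5,6,7,9,10,11,12,13,14,15}: 00000101011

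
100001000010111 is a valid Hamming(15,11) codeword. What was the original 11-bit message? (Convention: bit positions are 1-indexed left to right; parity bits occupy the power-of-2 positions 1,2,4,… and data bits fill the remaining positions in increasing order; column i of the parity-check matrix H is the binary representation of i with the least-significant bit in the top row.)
Parity bits occupy power-of-2 positions; data bits are at positions {3,5,6,7,9,10,11,12,13,14,15} (1-indexed).
Extract: c[3]=0 c[5]=0 c[6]=1 c[7]=0 c[9]=0 c[10]=0 c[11]=1 c[12]=0 c[13]=1 c[14]=1 c[15]=1
Data = 00100010111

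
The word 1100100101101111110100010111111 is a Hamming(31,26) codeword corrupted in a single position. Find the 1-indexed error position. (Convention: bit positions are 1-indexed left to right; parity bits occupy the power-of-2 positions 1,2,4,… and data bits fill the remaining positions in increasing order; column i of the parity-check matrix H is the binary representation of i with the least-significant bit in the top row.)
Syndrome s = H · r^T (mod 2), r = 1100100101101111110100010111111:
  s[0] = (1010101010101010101010101010101)·(1100100101101111110100010111111) mod 2 = 1+0+0+0+1+0+0+0+0+0+1+0+1+0+1+0+1+0+0+0+0+0+0+0+0+0+1+0+1+0+1 mod 2 = 1
  s[1] = (0110011001100110011001100110011)·(1100100101101111110100010111111) mod 2 = 0+1+0+0+0+0+0+0+0+1+1+0+0+1+1+0+0+1+0+0+0+0+0+0+0+1+1+0+0+1+1 mod 2 = 0
  s[2] = (0001111000011110000111100001111)·(1100100101101111110100010111111) mod 2 = 0+0+0+0+1+0+0+0+0+0+0+0+1+1+1+0+0+0+0+1+0+0+0+0+0+0+0+1+1+1+1 mod 2 = 1
  s[3] = (0000000111111110000000011111111)·(1100100101101111110100010111111) mod 2 = 0+0+0+0+0+0+0+1+0+1+1+0+1+1+1+0+0+0+0+0+0+0+0+1+0+1+1+1+1+1+1 mod 2 = 1
  s[4] = (0000000000000001111111111111111)·(1100100101101111110100010111111) mod 2 = 0+0+0+0+0+0+0+0+0+0+0+0+0+0+0+1+1+1+0+1+0+0+0+1+0+1+1+1+1+1+1 mod 2 = 1
Syndrome = 10111
Column i of H is the binary representation of i, so the syndrome is the binary index of the flipped bit.
Read s = 10111 with s[0] as LSB: 1·2^0 + 0·2^1 + 1·2^2 + 1·2^3 + 1·2^4 = 29.
Error is at bit position 29.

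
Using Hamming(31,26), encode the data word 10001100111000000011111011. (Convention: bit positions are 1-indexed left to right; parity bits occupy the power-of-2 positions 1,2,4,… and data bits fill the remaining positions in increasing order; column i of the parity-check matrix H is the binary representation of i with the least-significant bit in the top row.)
Codeword c = d · G (mod 2), d = 10001100111000000011111011:
  c[0] = d·G[:,0] = (10001100111000000011111011)·(11011010101101010101010101) mod 2 = 1+0+0+0+1+0+0+0+1+0+1+0+0+0+0+0+0+0+0+1+0+1+0+0+0+1 mod 2 = 1
  c[1] = d·G[:,1] = (10001100111000000011111011)·(10110110011011001100110011) mod 2 = 1+0+0+0+0+1+0+0+0+1+1+0+0+0+0+0+0+0+0+0+1+1+0+0+1+1 mod 2 = 0
  c[2] = d·G[:,2] = (10001100111000000011111011)·(10000000000000000000000000) mod 2 = 1+0+0+0+0+0+0+0+0+0+0+0+0+0+0+0+0+0+0+0+0+0+0+0+0+0 mod 2 = 1
  c[3] = d·G[:,3] = (10001100111000000011111011)·(01110001111000111100001111) mod 2 = 0+0+0+0+0+0+0+0+1+1+1+0+0+0+0+0+0+0+0+0+0+0+1+0+1+1 mod 2 = 0
  c[4] = d·G[:,4] = (10001100111000000011111011)·(01000000000000000000000000) mod 2 = 0+0+0+0+0+0+0+0+0+0+0+0+0+0+0+0+0+0+0+0+0+0+0+0+0+0 mod 2 = 0
  c[5] = d·G[:,5] = (10001100111000000011111011)·(00100000000000000000000000) mod 2 = 0+0+0+0+0+0+0+0+0+0+0+0+0+0+0+0+0+0+0+0+0+0+0+0+0+0 mod 2 = 0
  c[6] = d·G[:,6] = (10001100111000000011111011)·(00010000000000000000000000) mod 2 = 0+0+0+0+0+0+0+0+0+0+0+0+0+0+0+0+0+0+0+0+0+0+0+0+0+0 mod 2 = 0
  c[7] = d·G[:,7] = (10001100111000000011111011)·(00001111111000000011111111) mod 2 = 0+0+0+0+1+1+0+0+1+1+1+0+0+0+0+0+0+0+1+1+1+1+1+0+1+1 mod 2 = 0
  c[8] = d·G[:,8] = (10001100111000000011111011)·(00001000000000000000000000) mod 2 = 0+0+0+0+1+0+0+0+0+0+0+0+0+0+0+0+0+0+0+0+0+0+0+0+0+0 mod 2 = 1
  c[9] = d·G[:,9] = (10001100111000000011111011)·(00000100000000000000000000) mod 2 = 0+0+0+0+0+1+0+0+0+0+0+0+0+0+0+0+0+0+0+0+0+0+0+0+0+0 mod 2 = 1
  c[10] = d·G[:,10] = (10001100111000000011111011)·(00000010000000000000000000) mod 2 = 0+0+0+0+0+0+0+0+0+0+0+0+0+0+0+0+0+0+0+0+0+0+0+0+0+0 mod 2 = 0
  c[11] = d·G[:,11] = (10001100111000000011111011)·(00000001000000000000000000) mod 2 = 0+0+0+0+0+0+0+0+0+0+0+0+0+0+0+0+0+0+0+0+0+0+0+0+0+0 mod 2 = 0
  c[12] = d·G[:,12] = (10001100111000000011111011)·(00000000100000000000000000) mod 2 = 0+0+0+0+0+0+0+0+1+0+0+0+0+0+0+0+0+0+0+0+0+0+0+0+0+0 mod 2 = 1
  c[13] = d·G[:,13] = (10001100111000000011111011)·(00000000010000000000000000) mod 2 = 0+0+0+0+0+0+0+0+0+1+0+0+0+0+0+0+0+0+0+0+0+0+0+0+0+0 mod 2 = 1
  c[14] = d·G[:,14] = (10001100111000000011111011)·(00000000001000000000000000) mod 2 = 0+0+0+0+0+0+0+0+0+0+1+0+0+0+0+0+0+0+0+0+0+0+0+0+0+0 mod 2 = 1
  c[15] = d·G[:,15] = (10001100111000000011111011)·(00000000000111111111111111) mod 2 = 0+0+0+0+0+0+0+0+0+0+0+0+0+0+0+0+0+0+1+1+1+1+1+0+1+1 mod 2 = 1
  c[16] = d·G[:,16] = (10001100111000000011111011)·(00000000000100000000000000) mod 2 = 0+0+0+0+0+0+0+0+0+0+0+0+0+0+0+0+0+0+0+0+0+0+0+0+0+0 mod 2 = 0
  c[17] = d·G[:,17] = (10001100111000000011111011)·(00000000000010000000000000) mod 2 = 0+0+0+0+0+0+0+0+0+0+0+0+0+0+0+0+0+0+0+0+0+0+0+0+0+0 mod 2 = 0
  c[18] = d·G[:,18] = (10001100111000000011111011)·(00000000000001000000000000) mod 2 = 0+0+0+0+0+0+0+0+0+0+0+0+0+0+0+0+0+0+0+0+0+0+0+0+0+0 mod 2 = 0
  c[19] = d·G[:,19] = (10001100111000000011111011)·(00000000000000100000000000) mod 2 = 0+0+0+0+0+0+0+0+0+0+0+0+0+0+0+0+0+0+0+0+0+0+0+0+0+0 mod 2 = 0
  c[20] = d·G[:,20] = (10001100111000000011111011)·(00000000000000010000000000) mod 2 = 0+0+0+0+0+0+0+0+0+0+0+0+0+0+0+0+0+0+0+0+0+0+0+0+0+0 mod 2 = 0
  c[21] = d·G[:,21] = (10001100111000000011111011)·(00000000000000001000000000) mod 2 = 0+0+0+0+0+0+0+0+0+0+0+0+0+0+0+0+0+0+0+0+0+0+0+0+0+0 mod 2 = 0
  c[22] = d·G[:,22] = (10001100111000000011111011)·(00000000000000000100000000) mod 2 = 0+0+0+0+0+0+0+0+0+0+0+0+0+0+0+0+0+0+0+0+0+0+0+0+0+0 mod 2 = 0
  c[23] = d·G[:,23] = (10001100111000000011111011)·(00000000000000000010000000) mod 2 = 0+0+0+0+0+0+0+0+0+0+0+0+0+0+0+0+0+0+1+0+0+0+0+0+0+0 mod 2 = 1
  c[24] = d·G[:,24] = (10001100111000000011111011)·(00000000000000000001000000) mod 2 = 0+0+0+0+0+0+0+0+0+0+0+0+0+0+0+0+0+0+0+1+0+0+0+0+0+0 mod 2 = 1
  c[25] = d·G[:,25] = (10001100111000000011111011)·(00000000000000000000100000) mod 2 = 0+0+0+0+0+0+0+0+0+0+0+0+0+0+0+0+0+0+0+0+1+0+0+0+0+0 mod 2 = 1
  c[26] = d·G[:,26] = (10001100111000000011111011)·(00000000000000000000010000) mod 2 = 0+0+0+0+0+0+0+0+0+0+0+0+0+0+0+0+0+0+0+0+0+1+0+0+0+0 mod 2 = 1
  c[27] = d·G[:,27] = (10001100111000000011111011)·(00000000000000000000001000) mod 2 = 0+0+0+0+0+0+0+0+0+0+0+0+0+0+0+0+0+0+0+0+0+0+1+0+0+0 mod 2 = 1
  c[28] = d·G[:,28] = (10001100111000000011111011)·(00000000000000000000000100) mod 2 = 0+0+0+0+0+0+0+0+0+0+0+0+0+0+0+0+0+0+0+0+0+0+0+0+0+0 mod 2 = 0
  c[29] = d·G[:,29] = (10001100111000000011111011)·(00000000000000000000000010) mod 2 = 0+0+0+0+0+0+0+0+0+0+0+0+0+0+0+0+0+0+0+0+0+0+0+0+1+0 mod 2 = 1
  c[30] = d·G[:,30] = (10001100111000000011111011)·(00000000000000000000000001) mod 2 = 0+0+0+0+0+0+0+0+0+0+0+0+0+0+0+0+0+0+0+0+0+0+0+0+0+1 mod 2 = 1
Codeword = 1010000011001111000000011111011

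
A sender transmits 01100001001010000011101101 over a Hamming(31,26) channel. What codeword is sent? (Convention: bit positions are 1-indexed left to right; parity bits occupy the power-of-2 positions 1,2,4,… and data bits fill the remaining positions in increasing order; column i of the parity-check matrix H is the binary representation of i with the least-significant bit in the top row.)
Codeword c = d · G (mod 2), d = 01100001001010000011101101:
  c[0] = d·G[:,0] = (01100001001010000011101101)·(11011010101101010101010101) mod 2 = 0+1+0+0+0+0+0+0+0+0+1+0+0+0+0+0+0+0+0+1+0+0+0+1+0+1 mod 2 = 1
  c[1] = d·G[:,1] = (01100001001010000011101101)·(10110110011011001100110011) mod 2 = 0+0+1+0+0+0+0+0+0+0+1+0+1+0+0+0+0+0+0+0+1+0+0+0+0+1 mod 2 = 1
  c[2] = d·G[:,2] = (01100001001010000011101101)·(10000000000000000000000000) mod 2 = 0+0+0+0+0+0+0+0+0+0+0+0+0+0+0+0+0+0+0+0+0+0+0+0+0+0 mod 2 = 0
  c[3] = d·G[:,3] = (01100001001010000011101101)·(01110001111000111100001111) mod 2 = 0+1+1+0+0+0+0+1+0+0+1+0+0+0+0+0+0+0+0+0+0+0+1+1+0+1 mod 2 = 1
  c[4] = d·G[:,4] = (01100001001010000011101101)·(01000000000000000000000000) mod 2 = 0+1+0+0+0+0+0+0+0+0+0+0+0+0+0+0+0+0+0+0+0+0+0+0+0+0 mod 2 = 1
  c[5] = d·G[:,5] = (01100001001010000011101101)·(00100000000000000000000000) mod 2 = 0+0+1+0+0+0+0+0+0+0+0+0+0+0+0+0+0+0+0+0+0+0+0+0+0+0 mod 2 = 1
  c[6] = d·G[:,6] = (01100001001010000011101101)·(00010000000000000000000000) mod 2 = 0+0+0+0+0+0+0+0+0+0+0+0+0+0+0+0+0+0+0+0+0+0+0+0+0+0 mod 2 = 0
  c[7] = d·G[:,7] = (01100001001010000011101101)·(00001111111000000011111111) mod 2 = 0+0+0+0+0+0+0+1+0+0+1+0+0+0+0+0+0+0+1+1+1+0+1+1+0+1 mod 2 = 0
  c[8] = d·G[:,8] = (01100001001010000011101101)·(00001000000000000000000000) mod 2 = 0+0+0+0+0+0+0+0+0+0+0+0+0+0+0+0+0+0+0+0+0+0+0+0+0+0 mod 2 = 0
  c[9] = d·G[:,9] = (01100001001010000011101101)·(00000100000000000000000000) mod 2 = 0+0+0+0+0+0+0+0+0+0+0+0+0+0+0+0+0+0+0+0+0+0+0+0+0+0 mod 2 = 0
  c[10] = d·G[:,10] = (01100001001010000011101101)·(00000010000000000000000000) mod 2 = 0+0+0+0+0+0+0+0+0+0+0+0+0+0+0+0+0+0+0+0+0+0+0+0+0+0 mod 2 = 0
  c[11] = d·G[:,11] = (01100001001010000011101101)·(00000001000000000000000000) mod 2 = 0+0+0+0+0+0+0+1+0+0+0+0+0+0+0+0+0+0+0+0+0+0+0+0+0+0 mod 2 = 1
  c[12] = d·G[:,12] = (01100001001010000011101101)·(00000000100000000000000000) mod 2 = 0+0+0+0+0+0+0+0+0+0+0+0+0+0+0+0+0+0+0+0+0+0+0+0+0+0 mod 2 = 0
  c[13] = d·G[:,13] = (01100001001010000011101101)·(00000000010000000000000000) mod 2 = 0+0+0+0+0+0+0+0+0+0+0+0+0+0+0+0+0+0+0+0+0+0+0+0+0+0 mod 2 = 0
  c[14] = d·G[:,14] = (01100001001010000011101101)·(00000000001000000000000000) mod 2 = 0+0+0+0+0+0+0+0+0+0+1+0+0+0+0+0+0+0+0+0+0+0+0+0+0+0 mod 2 = 1
  c[15] = d·G[:,15] = (01100001001010000011101101)·(00000000000111111111111111) mod 2 = 0+0+0+0+0+0+0+0+0+0+0+0+1+0+0+0+0+0+1+1+1+0+1+1+0+1 mod 2 = 1
  c[16] = d·G[:,16] = (01100001001010000011101101)·(00000000000100000000000000) mod 2 = 0+0+0+0+0+0+0+0+0+0+0+0+0+0+0+0+0+0+0+0+0+0+0+0+0+0 mod 2 = 0
  c[17] = d·G[:,17] = (01100001001010000011101101)·(00000000000010000000000000) mod 2 = 0+0+0+0+0+0+0+0+0+0+0+0+1+0+0+0+0+0+0+0+0+0+0+0+0+0 mod 2 = 1
  c[18] = d·G[:,18] = (01100001001010000011101101)·(00000000000001000000000000) mod 2 = 0+0+0+0+0+0+0+0+0+0+0+0+0+0+0+0+0+0+0+0+0+0+0+0+0+0 mod 2 = 0
  c[19] = d·G[:,19] = (01100001001010000011101101)·(00000000000000100000000000) mod 2 = 0+0+0+0+0+0+0+0+0+0+0+0+0+0+0+0+0+0+0+0+0+0+0+0+0+0 mod 2 = 0
  c[20] = d·G[:,20] = (01100001001010000011101101)·(00000000000000010000000000) mod 2 = 0+0+0+0+0+0+0+0+0+0+0+0+0+0+0+0+0+0+0+0+0+0+0+0+0+0 mod 2 = 0
  c[21] = d·G[:,21] = (01100001001010000011101101)·(00000000000000001000000000) mod 2 = 0+0+0+0+0+0+0+0+0+0+0+0+0+0+0+0+0+0+0+0+0+0+0+0+0+0 mod 2 = 0
  c[22] = d·G[:,22] = (01100001001010000011101101)·(00000000000000000100000000) mod 2 = 0+0+0+0+0+0+0+0+0+0+0+0+0+0+0+0+0+0+0+0+0+0+0+0+0+0 mod 2 = 0
  c[23] = d·G[:,23] = (01100001001010000011101101)·(00000000000000000010000000) mod 2 = 0+0+0+0+0+0+0+0+0+0+0+0+0+0+0+0+0+0+1+0+0+0+0+0+0+0 mod 2 = 1
  c[24] = d·G[:,24] = (01100001001010000011101101)·(00000000000000000001000000) mod 2 = 0+0+0+0+0+0+0+0+0+0+0+0+0+0+0+0+0+0+0+1+0+0+0+0+0+0 mod 2 = 1
  c[25] = d·G[:,25] = (01100001001010000011101101)·(00000000000000000000100000) mod 2 = 0+0+0+0+0+0+0+0+0+0+0+0+0+0+0+0+0+0+0+0+1+0+0+0+0+0 mod 2 = 1
  c[26] = d·G[:,26] = (01100001001010000011101101)·(00000000000000000000010000) mod 2 = 0+0+0+0+0+0+0+0+0+0+0+0+0+0+0+0+0+0+0+0+0+0+0+0+0+0 mod 2 = 0
  c[27] = d·G[:,27] = (01100001001010000011101101)·(00000000000000000000001000) mod 2 = 0+0+0+0+0+0+0+0+0+0+0+0+0+0+0+0+0+0+0+0+0+0+1+0+0+0 mod 2 = 1
  c[28] = d·G[:,28] = (01100001001010000011101101)·(00000000000000000000000100) mod 2 = 0+0+0+0+0+0+0+0+0+0+0+0+0+0+0+0+0+0+0+0+0+0+0+1+0+0 mod 2 = 1
  c[29] = d·G[:,29] = (01100001001010000011101101)·(00000000000000000000000010) mod 2 = 0+0+0+0+0+0+0+0+0+0+0+0+0+0+0+0+0+0+0+0+0+0+0+0+0+0 mod 2 = 0
  c[30] = d·G[:,30] = (01100001001010000011101101)·(00000000000000000000000001) mod 2 = 0+0+0+0+0+0+0+0+0+0+0+0+0+0+0+0+0+0+0+0+0+0+0+0+0+1 mod 2 = 1
Codeword = 1101110000010011010000011101101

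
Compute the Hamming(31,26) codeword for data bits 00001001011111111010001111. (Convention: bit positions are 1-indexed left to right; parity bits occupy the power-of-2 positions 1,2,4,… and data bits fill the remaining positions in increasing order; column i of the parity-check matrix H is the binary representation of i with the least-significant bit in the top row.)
Codeword c = d · G (mod 2), d = 00001001011111111010001111:
  c[0] = d·G[:,0] = (00001001011111111010001111)·(11011010101101010101010101) mod 2 = 0+0+0+0+1+0+0+0+0+0+1+1+0+1+0+1+0+0+0+0+0+0+0+1+0+1 mod 2 = 1
  c[1] = d·G[:,1] = (00001001011111111010001111)·(10110110011011001100110011) mod 2 = 0+0+0+0+0+0+0+0+0+1+1+0+1+1+0+0+1+0+0+0+0+0+0+0+1+1 mod 2 = 1
  c[2] = d·G[:,2] = (00001001011111111010001111)·(10000000000000000000000000) mod 2 = 0+0+0+0+0+0+0+0+0+0+0+0+0+0+0+0+0+0+0+0+0+0+0+0+0+0 mod 2 = 0
  c[3] = d·G[:,3] = (00001001011111111010001111)·(01110001111000111100001111) mod 2 = 0+0+0+0+0+0+0+1+0+1+1+0+0+0+1+1+1+0+0+0+0+0+1+1+1+1 mod 2 = 0
  c[4] = d·G[:,4] = (00001001011111111010001111)·(01000000000000000000000000) mod 2 = 0+0+0+0+0+0+0+0+0+0+0+0+0+0+0+0+0+0+0+0+0+0+0+0+0+0 mod 2 = 0
  c[5] = d·G[:,5] = (00001001011111111010001111)·(00100000000000000000000000) mod 2 = 0+0+0+0+0+0+0+0+0+0+0+0+0+0+0+0+0+0+0+0+0+0+0+0+0+0 mod 2 = 0
  c[6] = d·G[:,6] = (00001001011111111010001111)·(00010000000000000000000000) mod 2 = 0+0+0+0+0+0+0+0+0+0+0+0+0+0+0+0+0+0+0+0+0+0+0+0+0+0 mod 2 = 0
  c[7] = d·G[:,7] = (00001001011111111010001111)·(00001111111000000011111111) mod 2 = 0+0+0+0+1+0+0+1+0+1+1+0+0+0+0+0+0+0+1+0+0+0+1+1+1+1 mod 2 = 1
  c[8] = d·G[:,8] = (00001001011111111010001111)·(00001000000000000000000000) mod 2 = 0+0+0+0+1+0+0+0+0+0+0+0+0+0+0+0+0+0+0+0+0+0+0+0+0+0 mod 2 = 1
  c[9] = d·G[:,9] = (00001001011111111010001111)·(00000100000000000000000000) mod 2 = 0+0+0+0+0+0+0+0+0+0+0+0+0+0+0+0+0+0+0+0+0+0+0+0+0+0 mod 2 = 0
  c[10] = d·G[:,10] = (00001001011111111010001111)·(00000010000000000000000000) mod 2 = 0+0+0+0+0+0+0+0+0+0+0+0+0+0+0+0+0+0+0+0+0+0+0+0+0+0 mod 2 = 0
  c[11] = d·G[:,11] = (00001001011111111010001111)·(00000001000000000000000000) mod 2 = 0+0+0+0+0+0+0+1+0+0+0+0+0+0+0+0+0+0+0+0+0+0+0+0+0+0 mod 2 = 1
  c[12] = d·G[:,12] = (00001001011111111010001111)·(00000000100000000000000000) mod 2 = 0+0+0+0+0+0+0+0+0+0+0+0+0+0+0+0+0+0+0+0+0+0+0+0+0+0 mod 2 = 0
  c[13] = d·G[:,13] = (00001001011111111010001111)·(00000000010000000000000000) mod 2 = 0+0+0+0+0+0+0+0+0+1+0+0+0+0+0+0+0+0+0+0+0+0+0+0+0+0 mod 2 = 1
  c[14] = d·G[:,14] = (00001001011111111010001111)·(00000000001000000000000000) mod 2 = 0+0+0+0+0+0+0+0+0+0+1+0+0+0+0+0+0+0+0+0+0+0+0+0+0+0 mod 2 = 1
  c[15] = d·G[:,15] = (00001001011111111010001111)·(00000000000111111111111111) mod 2 = 0+0+0+0+0+0+0+0+0+0+0+1+1+1+1+1+1+0+1+0+0+0+1+1+1+1 mod 2 = 1
  c[16] = d·G[:,16] = (00001001011111111010001111)·(00000000000100000000000000) mod 2 = 0+0+0+0+0+0+0+0+0+0+0+1+0+0+0+0+0+0+0+0+0+0+0+0+0+0 mod 2 = 1
  c[17] = d·G[:,17] = (00001001011111111010001111)·(00000000000010000000000000) mod 2 = 0+0+0+0+0+0+0+0+0+0+0+0+1+0+0+0+0+0+0+0+0+0+0+0+0+0 mod 2 = 1
  c[18] = d·G[:,18] = (00001001011111111010001111)·(00000000000001000000000000) mod 2 = 0+0+0+0+0+0+0+0+0+0+0+0+0+1+0+0+0+0+0+0+0+0+0+0+0+0 mod 2 = 1
  c[19] = d·G[:,19] = (00001001011111111010001111)·(00000000000000100000000000) mod 2 = 0+0+0+0+0+0+0+0+0+0+0+0+0+0+1+0+0+0+0+0+0+0+0+0+0+0 mod 2 = 1
  c[20] = d·G[:,20] = (00001001011111111010001111)·(00000000000000010000000000) mod 2 = 0+0+0+0+0+0+0+0+0+0+0+0+0+0+0+1+0+0+0+0+0+0+0+0+0+0 mod 2 = 1
  c[21] = d·G[:,21] = (00001001011111111010001111)·(00000000000000001000000000) mod 2 = 0+0+0+0+0+0+0+0+0+0+0+0+0+0+0+0+1+0+0+0+0+0+0+0+0+0 mod 2 = 1
  c[22] = d·G[:,22] = (00001001011111111010001111)·(00000000000000000100000000) mod 2 = 0+0+0+0+0+0+0+0+0+0+0+0+0+0+0+0+0+0+0+0+0+0+0+0+0+0 mod 2 = 0
  c[23] = d·G[:,23] = (00001001011111111010001111)·(00000000000000000010000000) mod 2 = 0+0+0+0+0+0+0+0+0+0+0+0+0+0+0+0+0+0+1+0+0+0+0+0+0+0 mod 2 = 1
  c[24] = d·G[:,24] = (00001001011111111010001111)·(00000000000000000001000000) mod 2 = 0+0+0+0+0+0+0+0+0+0+0+0+0+0+0+0+0+0+0+0+0+0+0+0+0+0 mod 2 = 0
  c[25] = d·G[:,25] = (00001001011111111010001111)·(00000000000000000000100000) mod 2 = 0+0+0+0+0+0+0+0+0+0+0+0+0+0+0+0+0+0+0+0+0+0+0+0+0+0 mod 2 = 0
  c[26] = d·G[:,26] = (00001001011111111010001111)·(00000000000000000000010000) mod 2 = 0+0+0+0+0+0+0+0+0+0+0+0+0+0+0+0+0+0+0+0+0+0+0+0+0+0 mod 2 = 0
  c[27] = d·G[:,27] = (00001001011111111010001111)·(00000000000000000000001000) mod 2 = 0+0+0+0+0+0+0+0+0+0+0+0+0+0+0+0+0+0+0+0+0+0+1+0+0+0 mod 2 = 1
  c[28] = d·G[:,28] = (00001001011111111010001111)·(00000000000000000000000100) mod 2 = 0+0+0+0+0+0+0+0+0+0+0+0+0+0+0+0+0+0+0+0+0+0+0+1+0+0 mod 2 = 1
  c[29] = d·G[:,29] = (00001001011111111010001111)·(00000000000000000000000010) mod 2 = 0+0+0+0+0+0+0+0+0+0+0+0+0+0+0+0+0+0+0+0+0+0+0+0+1+0 mod 2 = 1
  c[30] = d·G[:,30] = (00001001011111111010001111)·(00000000000000000000000001) mod 2 = 0+0+0+0+0+0+0+0+0+0+0+0+0+0+0+0+0+0+0+0+0+0+0+0+0+1 mod 2 = 1
Codeword = 1100000110010111111111010001111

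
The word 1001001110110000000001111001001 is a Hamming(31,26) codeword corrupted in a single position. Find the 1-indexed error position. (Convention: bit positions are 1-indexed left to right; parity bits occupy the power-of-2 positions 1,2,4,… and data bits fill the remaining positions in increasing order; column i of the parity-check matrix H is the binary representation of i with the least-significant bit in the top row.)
Syndrome s = H · r^T (mod 2), r = 1001001110110000000001111001001:
  s[0] = (1010101010101010101010101010101)·(1001001110110000000001111001001) mod 2 = 1+0+0+0+0+0+1+0+1+0+1+0+0+0+0+0+0+0+0+0+0+0+1+0+1+0+0+0+0+0+1 mod 2 = 1
  s[1] = (0110011001100110011001100110011)·(1001001110110000000001111001001) mod 2 = 0+0+0+0+0+0+1+0+0+0+1+0+0+0+0+0+0+0+0+0+0+1+1+0+0+0+0+0+0+0+1 mod 2 = 1
  s[2] = (0001111000011110000111100001111)·(1001001110110000000001111001001) mod 2 = 0+0+0+1+0+0+1+0+0+0+0+1+0+0+0+0+0+0+0+0+0+1+1+0+0+0+0+1+0+0+1 mod 2 = 1
  s[3] = (0000000111111110000000011111111)·(1001001110110000000001111001001) mod 2 = 0+0+0+0+0+0+0+1+1+0+1+1+0+0+0+0+0+0+0+0+0+0+0+1+1+0+0+1+0+0+1 mod 2 = 0
  s[4] = (0000000000000001111111111111111)·(1001001110110000000001111001001) mod 2 = 0+0+0+0+0+0+0+0+0+0+0+0+0+0+0+0+0+0+0+0+0+1+1+1+1+0+0+1+0+0+1 mod 2 = 0
Syndrome = 11100
Column i of H is the binary representation of i, so the syndrome is the binary index of the flipped bit.
Read s = 11100 with s[0] as LSB: 1·2^0 + 1·2^1 + 1·2^2 + 0·2^3 + 0·2^4 = 7.
Error is at bit position 7.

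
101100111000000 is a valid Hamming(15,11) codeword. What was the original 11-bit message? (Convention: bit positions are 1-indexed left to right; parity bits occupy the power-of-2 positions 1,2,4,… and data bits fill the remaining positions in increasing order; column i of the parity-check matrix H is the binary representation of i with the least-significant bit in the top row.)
Parity bits occupy power-of-2 positions; data bits are at positions {3,5,6,7,9,10,11,12,13,14,15} (1-indexed).
Extract: c[3]=1 c[5]=0 c[6]=0 c[7]=1 c[9]=1 c[10]=0 c[11]=0 c[12]=0 c[13]=0 c[14]=0 c[15]=0
Data = 10011000000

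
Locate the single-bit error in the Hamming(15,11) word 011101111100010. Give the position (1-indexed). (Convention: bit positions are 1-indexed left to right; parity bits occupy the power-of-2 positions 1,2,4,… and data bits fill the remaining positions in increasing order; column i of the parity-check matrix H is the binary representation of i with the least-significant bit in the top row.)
Syndrome s = H · r^T (mod 2), r = 011101111100010:
  s[0] = (101010101010101)·(011101111100010) mod 2 = 0+0+1+0+0+0+1+0+1+0+0+0+0+0+0 mod 2 = 1
  s[1] = (011001100110011)·(011101111100010) mod 2 = 0+1+1+0+0+1+1+0+0+1+0+0+0+1+0 mod 2 = 0
  s[2] = (000111100001111)·(011101111100010) mod 2 = 0+0+0+1+0+1+1+0+0+0+0+0+0+1+0 mod 2 = 0
  s[3] = (000000011111111)·(011101111100010) mod 2 = 0+0+0+0+0+0+0+1+1+1+0+0+0+1+0 mod 2 = 0
Syndrome = 1000
Column i of H is the binary representation of i, so the syndrome is the binary index of the flipped bit.
Read s = 1000 with s[0] as LSB: 1·2^0 + 0·2^1 + 0·2^2 + 0·2^3 = 1.
Error is at bit position 1.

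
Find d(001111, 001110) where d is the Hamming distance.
XOR = 000001, count of 1s = 1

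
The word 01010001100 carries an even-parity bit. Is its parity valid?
Sum of all bits: 0+1+0+1+0+0+0+1+1+0+0 = 4; 4 mod 2 = 0. Result is 0 → valid parity.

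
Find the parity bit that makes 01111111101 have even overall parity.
Sum of data bits: 0+1+1+1+1+1+1+1+1+0+1 = 9.
9 mod 2 = 1, so parity bit = 1.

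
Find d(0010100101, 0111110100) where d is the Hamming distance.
XOR = 0101010001, count of 1s = 4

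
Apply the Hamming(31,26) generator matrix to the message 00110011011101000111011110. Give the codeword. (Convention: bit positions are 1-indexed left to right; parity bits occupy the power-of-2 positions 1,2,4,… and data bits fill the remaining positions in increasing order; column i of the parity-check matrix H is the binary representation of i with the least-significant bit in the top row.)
Codeword c = d · G (mod 2), d = 00110011011101000111011110:
  c[0] = d·G[:,0] = (00110011011101000111011110)·(11011010101101010101010101) mod 2 = 0+0+0+1+0+0+1+0+0+0+1+1+0+1+0+0+0+1+0+1+0+1+0+1+0+0 mod 2 = 1
  c[1] = d·G[:,1] = (00110011011101000111011110)·(10110110011011001100110011) mod 2 = 0+0+1+1+0+0+1+0+0+1+1+0+0+1+0+0+0+1+0+0+0+1+0+0+1+0 mod 2 = 1
  c[2] = d·G[:,2] = (00110011011101000111011110)·(10000000000000000000000000) mod 2 = 0+0+0+0+0+0+0+0+0+0+0+0+0+0+0+0+0+0+0+0+0+0+0+0+0+0 mod 2 = 0
  c[3] = d·G[:,3] = (00110011011101000111011110)·(01110001111000111100001111) mod 2 = 0+0+1+1+0+0+0+1+0+1+1+0+0+0+0+0+0+1+0+0+0+0+1+1+1+0 mod 2 = 1
  c[4] = d·G[:,4] = (00110011011101000111011110)·(01000000000000000000000000) mod 2 = 0+0+0+0+0+0+0+0+0+0+0+0+0+0+0+0+0+0+0+0+0+0+0+0+0+0 mod 2 = 0
  c[5] = d·G[:,5] = (00110011011101000111011110)·(00100000000000000000000000) mod 2 = 0+0+1+0+0+0+0+0+0+0+0+0+0+0+0+0+0+0+0+0+0+0+0+0+0+0 mod 2 = 1
  c[6] = d·G[:,6] = (00110011011101000111011110)·(00010000000000000000000000) mod 2 = 0+0+0+1+0+0+0+0+0+0+0+0+0+0+0+0+0+0+0+0+0+0+0+0+0+0 mod 2 = 1
  c[7] = d·G[:,7] = (00110011011101000111011110)·(00001111111000000011111111) mod 2 = 0+0+0+0+0+0+1+1+0+1+1+0+0+0+0+0+0+0+1+1+0+1+1+1+1+0 mod 2 = 0
  c[8] = d·G[:,8] = (00110011011101000111011110)·(00001000000000000000000000) mod 2 = 0+0+0+0+0+0+0+0+0+0+0+0+0+0+0+0+0+0+0+0+0+0+0+0+0+0 mod 2 = 0
  c[9] = d·G[:,9] = (00110011011101000111011110)·(00000100000000000000000000) mod 2 = 0+0+0+0+0+0+0+0+0+0+0+0+0+0+0+0+0+0+0+0+0+0+0+0+0+0 mod 2 = 0
  c[10] = d·G[:,10] = (00110011011101000111011110)·(00000010000000000000000000) mod 2 = 0+0+0+0+0+0+1+0+0+0+0+0+0+0+0+0+0+0+0+0+0+0+0+0+0+0 mod 2 = 1
  c[11] = d·G[:,11] = (00110011011101000111011110)·(00000001000000000000000000) mod 2 = 0+0+0+0+0+0+0+1+0+0+0+0+0+0+0+0+0+0+0+0+0+0+0+0+0+0 mod 2 = 1
  c[12] = d·G[:,12] = (00110011011101000111011110)·(00000000100000000000000000) mod 2 = 0+0+0+0+0+0+0+0+0+0+0+0+0+0+0+0+0+0+0+0+0+0+0+0+0+0 mod 2 = 0
  c[13] = d·G[:,13] = (00110011011101000111011110)·(00000000010000000000000000) mod 2 = 0+0+0+0+0+0+0+0+0+1+0+0+0+0+0+0+0+0+0+0+0+0+0+0+0+0 mod 2 = 1
  c[14] = d·G[:,14] = (00110011011101000111011110)·(00000000001000000000000000) mod 2 = 0+0+0+0+0+0+0+0+0+0+1+0+0+0+0+0+0+0+0+0+0+0+0+0+0+0 mod 2 = 1
  c[15] = d·G[:,15] = (00110011011101000111011110)·(00000000000111111111111111) mod 2 = 0+0+0+0+0+0+0+0+0+0+0+1+0+1+0+0+0+1+1+1+0+1+1+1+1+0 mod 2 = 1
  c[16] = d·G[:,16] = (00110011011101000111011110)·(00000000000100000000000000) mod 2 = 0+0+0+0+0+0+0+0+0+0+0+1+0+0+0+0+0+0+0+0+0+0+0+0+0+0 mod 2 = 1
  c[17] = d·G[:,17] = (00110011011101000111011110)·(00000000000010000000000000) mod 2 = 0+0+0+0+0+0+0+0+0+0+0+0+0+0+0+0+0+0+0+0+0+0+0+0+0+0 mod 2 = 0
  c[18] = d·G[:,18] = (00110011011101000111011110)·(00000000000001000000000000) mod 2 = 0+0+0+0+0+0+0+0+0+0+0+0+0+1+0+0+0+0+0+0+0+0+0+0+0+0 mod 2 = 1
  c[19] = d·G[:,19] = (00110011011101000111011110)·(00000000000000100000000000) mod 2 = 0+0+0+0+0+0+0+0+0+0+0+0+0+0+0+0+0+0+0+0+0+0+0+0+0+0 mod 2 = 0
  c[20] = d·G[:,20] = (00110011011101000111011110)·(00000000000000010000000000) mod 2 = 0+0+0+0+0+0+0+0+0+0+0+0+0+0+0+0+0+0+0+0+0+0+0+0+0+0 mod 2 = 0
  c[21] = d·G[:,21] = (00110011011101000111011110)·(00000000000000001000000000) mod 2 = 0+0+0+0+0+0+0+0+0+0+0+0+0+0+0+0+0+0+0+0+0+0+0+0+0+0 mod 2 = 0
  c[22] = d·G[:,22] = (00110011011101000111011110)·(00000000000000000100000000) mod 2 = 0+0+0+0+0+0+0+0+0+0+0+0+0+0+0+0+0+1+0+0+0+0+0+0+0+0 mod 2 = 1
  c[23] = d·G[:,23] = (00110011011101000111011110)·(00000000000000000010000000) mod 2 = 0+0+0+0+0+0+0+0+0+0+0+0+0+0+0+0+0+0+1+0+0+0+0+0+0+0 mod 2 = 1
  c[24] = d·G[:,24] = (00110011011101000111011110)·(00000000000000000001000000) mod 2 = 0+0+0+0+0+0+0+0+0+0+0+0+0+0+0+0+0+0+0+1+0+0+0+0+0+0 mod 2 = 1
  c[25] = d·G[:,25] = (00110011011101000111011110)·(00000000000000000000100000) mod 2 = 0+0+0+0+0+0+0+0+0+0+0+0+0+0+0+0+0+0+0+0+0+0+0+0+0+0 mod 2 = 0
  c[26] = d·G[:,26] = (00110011011101000111011110)·(00000000000000000000010000) mod 2 = 0+0+0+0+0+0+0+0+0+0+0+0+0+0+0+0+0+0+0+0+0+1+0+0+0+0 mod 2 = 1
  c[27] = d·G[:,27] = (00110011011101000111011110)·(00000000000000000000001000) mod 2 = 0+0+0+0+0+0+0+0+0+0+0+0+0+0+0+0+0+0+0+0+0+0+1+0+0+0 mod 2 = 1
  c[28] = d·G[:,28] = (00110011011101000111011110)·(00000000000000000000000100) mod 2 = 0+0+0+0+0+0+0+0+0+0+0+0+0+0+0+0+0+0+0+0+0+0+0+1+0+0 mod 2 = 1
  c[29] = d·G[:,29] = (00110011011101000111011110)·(00000000000000000000000010) mod 2 = 0+0+0+0+0+0+0+0+0+0+0+0+0+0+0+0+0+0+0+0+0+0+0+0+1+0 mod 2 = 1
  c[30] = d·G[:,30] = (00110011011101000111011110)·(00000000000000000000000001) mod 2 = 0+0+0+0+0+0+0+0+0+0+0+0+0+0+0+0+0+0+0+0+0+0+0+0+0+0 mod 2 = 0
Codeword = 1101011000110111101000111011110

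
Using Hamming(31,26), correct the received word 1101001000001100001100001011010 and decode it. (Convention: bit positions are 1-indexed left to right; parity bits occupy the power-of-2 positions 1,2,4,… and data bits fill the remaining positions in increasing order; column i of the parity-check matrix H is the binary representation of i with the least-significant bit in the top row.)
Syndrome s = H · r^T (mod 2), r = 1101001000001100001100001011010:
  s[0] = (1010101010101010101010101010101)·(1101001000001100001100001011010) mod 2 = 1+0+0+0+0+0+1+0+0+0+0+0+1+0+0+0+0+0+1+0+0+0+0+0+1+0+1+0+0+0+0 mod 2 = 0
  s[1] = (0110011001100110011001100110011)·(1101001000001100001100001011010) mod 2 = 0+1+0+0+0+0+1+0+0+0+0+0+0+1+0+0+0+0+1+0+0+0+0+0+0+0+1+0+0+1+0 mod 2 = 0
  s[2] = (0001111000011110000111100001111)·(1101001000001100001100001011010) mod 2 = 0+0+0+1+0+0+1+0+0+0+0+0+1+1+0+0+0+0+0+1+0+0+0+0+0+0+0+1+0+1+0 mod 2 = 1
  s[3] = (0000000111111110000000011111111)·(1101001000001100001100001011010) mod 2 = 0+0+0+0+0+0+0+0+0+0+0+0+1+1+0+0+0+0+0+0+0+0+0+0+1+0+1+1+0+1+0 mod 2 = 0
  s[4] = (0000000000000001111111111111111)·(1101001000001100001100001011010) mod 2 = 0+0+0+0+0+0+0+0+0+0+0+0+0+0+0+0+0+0+1+1+0+0+0+0+1+0+1+1+0+1+0 mod 2 = 0
Syndrome = 00100
Column 4 of H equals this syndrome → error at bit 4 (1-indexed).
Flip bit 4: 1101001000001100001100001011010 → 1100001000001100001100001011010
Extract data bits at positions {3,5,6,7,9,10,11,12,13,14,15,17,18,19,20,21,22,23,24,25,26,27,28,29,30,31}: 00010000110001100001011010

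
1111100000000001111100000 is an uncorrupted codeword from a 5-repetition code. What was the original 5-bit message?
Split into 5-bit blocks: 11111 00000 00000 11111 00000
Data = 10010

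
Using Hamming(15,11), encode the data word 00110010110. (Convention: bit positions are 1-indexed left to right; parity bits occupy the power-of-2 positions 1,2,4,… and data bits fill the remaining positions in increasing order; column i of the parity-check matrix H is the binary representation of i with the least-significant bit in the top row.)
Codeword c = d · G (mod 2), d = 00110010110:
  c[0] = d·G[:,0] = (00110010110)·(11011010101) mod 2 = 0+0+0+1+0+0+1+0+1+0+0 mod 2 = 1
  c[1] = d·G[:,1] = (00110010110)·(10110110011) mod 2 = 0+0+1+1+0+0+1+0+0+1+0 mod 2 = 0
  c[2] = d·G[:,2] = (00110010110)·(10000000000) mod 2 = 0+0+0+0+0+0+0+0+0+0+0 mod 2 = 0
  c[3] = d·G[:,3] = (00110010110)·(01110001111) mod 2 = 0+0+1+1+0+0+0+0+1+1+0 mod 2 = 0
  c[4] = d·G[:,4] = (00110010110)·(01000000000) mod 2 = 0+0+0+0+0+0+0+0+0+0+0 mod 2 = 0
  c[5] = d·G[:,5] = (00110010110)·(00100000000) mod 2 = 0+0+1+0+0+0+0+0+0+0+0 mod 2 = 1
  c[6] = d·G[:,6] = (00110010110)·(00010000000) mod 2 = 0+0+0+1+0+0+0+0+0+0+0 mod 2 = 1
  c[7] = d·G[:,7] = (00110010110)·(00001111111) mod 2 = 0+0+0+0+0+0+1+0+1+1+0 mod 2 = 1
  c[8] = d·G[:,8] = (00110010110)·(00001000000) mod 2 = 0+0+0+0+0+0+0+0+0+0+0 mod 2 = 0
  c[9] = d·G[:,9] = (00110010110)·(00000100000) mod 2 = 0+0+0+0+0+0+0+0+0+0+0 mod 2 = 0
  c[10] = d·G[:,10] = (00110010110)·(00000010000) mod 2 = 0+0+0+0+0+0+1+0+0+0+0 mod 2 = 1
  c[11] = d·G[:,11] = (00110010110)·(00000001000) mod 2 = 0+0+0+0+0+0+0+0+0+0+0 mod 2 = 0
  c[12] = d·G[:,12] = (00110010110)·(00000000100) mod 2 = 0+0+0+0+0+0+0+0+1+0+0 mod 2 = 1
  c[13] = d·G[:,13] = (00110010110)·(00000000010) mod 2 = 0+0+0+0+0+0+0+0+0+1+0 mod 2 = 1
  c[14] = d·G[:,14] = (00110010110)·(00000000001) mod 2 = 0+0+0+0+0+0+0+0+0+0+0 mod 2 = 0
Codeword = 100001110010110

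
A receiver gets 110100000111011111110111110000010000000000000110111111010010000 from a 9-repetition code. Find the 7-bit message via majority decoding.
Split into 9-bit blocks and majority-vote each:
  block 1 = 110100000: 3 ones, 6 zeros → 0
  block 2 = 111011111: 8 ones, 1 zeros → 1
  block 3 = 110111110: 7 ones, 2 zeros → 1
  block 4 = 000010000: 1 ones, 8 zeros → 0
  block 5 = 000000000: 0 ones, 9 zeros → 0
  block 6 = 110111111: 8 ones, 1 zeros → 1
  block 7 = 010010000: 2 ones, 7 zeros → 0
Decoded = 0110010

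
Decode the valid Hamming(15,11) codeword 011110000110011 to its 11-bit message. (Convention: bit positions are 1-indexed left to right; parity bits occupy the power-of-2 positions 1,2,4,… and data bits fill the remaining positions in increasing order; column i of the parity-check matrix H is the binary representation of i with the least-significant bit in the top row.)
Parity bits occupy power-of-2 positions; data bits are at positions {3,5,6,7,9,10,11,12,13,14,15} (1-indexed).
Extract: c[3]=1 c[5]=1 c[6]=0 c[7]=0 c[9]=0 c[10]=1 c[11]=1 c[12]=0 c[13]=0 c[14]=1 c[15]=1
Data = 11000110011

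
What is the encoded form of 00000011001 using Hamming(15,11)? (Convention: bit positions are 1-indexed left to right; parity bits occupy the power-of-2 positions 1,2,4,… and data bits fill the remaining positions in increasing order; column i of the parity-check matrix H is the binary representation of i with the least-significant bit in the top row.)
Codeword c = d · G (mod 2), d = 00000011001:
  c[0] = d·G[:,0] = (00000011001)·(11011010101) mod 2 = 0+0+0+0+0+0+1+0+0+0+1 mod 2 = 0
  c[1] = d·G[:,1] = (00000011001)·(10110110011) mod 2 = 0+0+0+0+0+0+1+0+0+0+1 mod 2 = 0
  c[2] = d·G[:,2] = (00000011001)·(10000000000) mod 2 = 0+0+0+0+0+0+0+0+0+0+0 mod 2 = 0
  c[3] = d·G[:,3] = (00000011001)·(01110001111) mod 2 = 0+0+0+0+0+0+0+1+0+0+1 mod 2 = 0
  c[4] = d·G[:,4] = (00000011001)·(01000000000) mod 2 = 0+0+0+0+0+0+0+0+0+0+0 mod 2 = 0
  c[5] = d·G[:,5] = (00000011001)·(00100000000) mod 2 = 0+0+0+0+0+0+0+0+0+0+0 mod 2 = 0
  c[6] = d·G[:,6] = (00000011001)·(00010000000) mod 2 = 0+0+0+0+0+0+0+0+0+0+0 mod 2 = 0
  c[7] = d·G[:,7] = (00000011001)·(00001111111) mod 2 = 0+0+0+0+0+0+1+1+0+0+1 mod 2 = 1
  c[8] = d·G[:,8] = (00000011001)·(00001000000) mod 2 = 0+0+0+0+0+0+0+0+0+0+0 mod 2 = 0
  c[9] = d·G[:,9] = (00000011001)·(00000100000) mod 2 = 0+0+0+0+0+0+0+0+0+0+0 mod 2 = 0
  c[10] = d·G[:,10] = (00000011001)·(00000010000) mod 2 = 0+0+0+0+0+0+1+0+0+0+0 mod 2 = 1
  c[11] = d·G[:,11] = (00000011001)·(00000001000) mod 2 = 0+0+0+0+0+0+0+1+0+0+0 mod 2 = 1
  c[12] = d·G[:,12] = (00000011001)·(00000000100) mod 2 = 0+0+0+0+0+0+0+0+0+0+0 mod 2 = 0
  c[13] = d·G[:,13] = (00000011001)·(00000000010) mod 2 = 0+0+0+0+0+0+0+0+0+0+0 mod 2 = 0
  c[14] = d·G[:,14] = (00000011001)·(00000000001) mod 2 = 0+0+0+0+0+0+0+0+0+0+1 mod 2 = 1
Codeword = 000000010011001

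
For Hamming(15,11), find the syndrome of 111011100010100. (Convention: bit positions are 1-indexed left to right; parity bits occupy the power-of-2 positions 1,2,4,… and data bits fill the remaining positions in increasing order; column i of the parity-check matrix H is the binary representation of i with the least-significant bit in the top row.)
Syndrome s = H · r^T (mod 2), r = 111011100010100:
  s[0] = (101010101010101)·(111011100010100) mod 2 = 1+0+1+0+1+0+1+0+0+0+1+0+1+0+0 mod 2 = 0
  s[1] = (011001100110011)·(111011100010100) mod 2 = 0+1+1+0+0+1+1+0+0+0+1+0+0+0+0 mod 2 = 1
  s[2] = (000111100001111)·(111011100010100) mod 2 = 0+0+0+0+1+1+1+0+0+0+0+0+1+0+0 mod 2 = 0
  s[3] = (000000011111111)·(111011100010100) mod 2 = 0+0+0+0+0+0+0+0+0+0+1+0+1+0+0 mod 2 = 0
Syndrome = 0100
Non-zero syndrome: error at position 2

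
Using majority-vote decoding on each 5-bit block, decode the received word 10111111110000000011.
Split into 5-bit blocks and majority-vote each:
  block 1 = 10111: 4 ones, 1 zeros → 1
  block 2 = 11111: 5 ones, 0 zeros → 1
  block 3 = 00000: 0 ones, 5 zeros → 0
  block 4 = 00011: 2 ones, 3 zeros → 0
Decoded = 1100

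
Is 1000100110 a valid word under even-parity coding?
Sum of all bits: 1+0+0+0+1+0+0+1+1+0 = 4; 4 mod 2 = 0. Result is 0 → valid parity.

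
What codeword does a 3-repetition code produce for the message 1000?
Repeat each bit 3× and concatenate:
1→111  0→000  0→000  0→000
Codeword = 111000000000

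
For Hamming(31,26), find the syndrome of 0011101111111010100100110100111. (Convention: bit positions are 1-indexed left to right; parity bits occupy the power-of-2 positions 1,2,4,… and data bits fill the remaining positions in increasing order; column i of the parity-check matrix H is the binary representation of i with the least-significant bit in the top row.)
Syndrome s = H · r^T (mod 2), r = 0011101111111010100100110100111:
  s[0] = (1010101010101010101010101010101)·(0011101111111010100100110100111) mod 2 = 0+0+1+0+1+0+1+0+1+0+1+0+1+0+1+0+1+0+0+0+0+0+1+0+0+0+0+0+1+0+1 mod 2 = 1
  s[1] = (0110011001100110011001100110011)·(0011101111111010100100110100111) mod 2 = 0+0+1+0+0+0+1+0+0+1+1+0+0+0+1+0+0+0+0+0+0+0+1+0+0+1+0+0+0+1+1 mod 2 = 1
  s[2] = (0001111000011110000111100001111)·(0011101111111010100100110100111) mod 2 = 0+0+0+1+1+0+1+0+0+0+0+1+1+0+1+0+0+0+0+1+0+0+1+0+0+0+0+0+1+1+1 mod 2 = 1
  s[3] = (0000000111111110000000011111111)·(0011101111111010100100110100111) mod 2 = 0+0+0+0+0+0+0+1+1+1+1+1+1+0+1+0+0+0+0+0+0+0+0+1+0+1+0+0+1+1+1 mod 2 = 0
  s[4] = (0000000000000001111111111111111)·(0011101111111010100100110100111) mod 2 = 0+0+0+0+0+0+0+0+0+0+0+0+0+0+0+0+1+0+0+1+0+0+1+1+0+1+0+0+1+1+1 mod 2 = 0
Syndrome = 11100
Non-zero syndrome: error at position 7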